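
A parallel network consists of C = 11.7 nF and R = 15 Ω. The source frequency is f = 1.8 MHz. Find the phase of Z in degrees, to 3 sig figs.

-63.3°

ω = 2πf = 1.131e+07 rad/s
X_C = 1/(ωC) = 7.56 Ω
Parallel: admittances add. Y = 1/R + jωC
Y = (0.0667 + j0.132) S
|Y| = 0.148 S → |Z| = 1/|Y| = 6.75 Ω, ∠Z = −∠Y = -63.3°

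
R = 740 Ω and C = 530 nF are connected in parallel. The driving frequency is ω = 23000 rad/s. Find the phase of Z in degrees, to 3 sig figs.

X_C = 1/(ωC) = 82.0 Ω
Parallel: admittances add. Y = 1/R + jωC
Y = (0.00135 + j0.0122) S
|Y| = 0.0123 S → |Z| = 1/|Y| = 81.5 Ω, ∠Z = −∠Y = -83.7°

-83.7°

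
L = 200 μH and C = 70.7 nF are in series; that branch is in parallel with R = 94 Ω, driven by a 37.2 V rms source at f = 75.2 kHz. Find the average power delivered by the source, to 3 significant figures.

ω = 2πf = 472500 rad/s
X_L = ωL = 94.5 Ω
X_C = 1/(ωC) = 29.9 Ω
Branch 1: Z₁ = R = 94.0 Ω
Branch 2 (series LC): Z₂ = j(X_L − X_C) = j64.6 Ω
Parallel: Z = Z₁Z₂/(Z₁+Z₂), |Z| = 53.2 Ω, ∠Z = 55.5°
I = V/|Z| = 699 mA
P = VI cos φ = 37.2 × 0.699 × cos(55.5°) = 14.7 W

14.7 W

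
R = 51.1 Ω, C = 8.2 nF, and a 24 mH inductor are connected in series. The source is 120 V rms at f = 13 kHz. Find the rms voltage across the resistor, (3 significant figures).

ω = 2πf = 81680 rad/s
X_L = ωL = 1960 Ω
X_C = 1/(ωC) = 1490 Ω
Net reactance X = X_L − X_C = 467 Ω
Z = 51.1 + j467 Ω
|Z| = √(51.1² + 467²) = 470 Ω
I = V/|Z| = 255 mA
V_R = I·|Z_R| = 0.255 × 51.1 = 13.0 V

13.0 V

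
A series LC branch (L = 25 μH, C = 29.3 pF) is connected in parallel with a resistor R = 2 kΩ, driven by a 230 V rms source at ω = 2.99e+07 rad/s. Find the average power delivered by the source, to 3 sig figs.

26.4 W

X_L = ωL = 748 Ω
X_C = 1/(ωC) = 1140 Ω
Branch 1: Z₁ = R = 2000 Ω
Branch 2 (series LC): Z₂ = j(X_L − X_C) = −j394 Ω
Parallel: Z = Z₁Z₂/(Z₁+Z₂), |Z| = 387 Ω, ∠Z = -78.9°
I = V/|Z| = 595 mA
P = VI cos φ = 230 × 0.595 × cos(-78.9°) = 26.4 W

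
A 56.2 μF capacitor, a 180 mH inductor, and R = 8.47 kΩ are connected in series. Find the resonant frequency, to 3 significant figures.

50.0 Hz

ω₀ = 1/√(LC) = 1/√(0.18 × 5.62e-05) = 314.4 rad/s
f₀ = ω₀/(2π) = 50.0 Hz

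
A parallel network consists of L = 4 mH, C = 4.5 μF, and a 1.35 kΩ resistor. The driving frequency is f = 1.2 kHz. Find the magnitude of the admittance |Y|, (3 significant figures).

1.07 mS

ω = 2πf = 7540 rad/s
X_L = ωL = 30.2 Ω
X_C = 1/(ωC) = 29.5 Ω
Parallel: admittances add. Y = 1/R + 1/(jωL) + jωC
Y = (0.000741 + j0.000772) S
|Y| = 0.00107 S → |Z| = 1/|Y| = 935 Ω, ∠Z = −∠Y = -46.2°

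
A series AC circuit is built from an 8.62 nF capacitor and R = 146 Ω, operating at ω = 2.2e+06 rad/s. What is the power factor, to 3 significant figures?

0.941

X_C = 1/(ωC) = 52.7 Ω
Z = 146 − j52.7 Ω
|Z| = √(146² + 52.7²) = 155 Ω
∠Z = arctan(-52.7/146) = -19.9°
cos φ = cos(-19.9°) = 0.941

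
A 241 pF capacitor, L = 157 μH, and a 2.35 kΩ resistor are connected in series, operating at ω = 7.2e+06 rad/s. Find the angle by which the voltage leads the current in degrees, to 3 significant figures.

13.3°

X_L = ωL = 1130 Ω
X_C = 1/(ωC) = 576 Ω
Net reactance X = X_L − X_C = 554 Ω
Z = 2350 + j554 Ω
|Z| = √(2350² + 554²) = 2410 Ω
∠Z = arctan(554/2350) = 13.3°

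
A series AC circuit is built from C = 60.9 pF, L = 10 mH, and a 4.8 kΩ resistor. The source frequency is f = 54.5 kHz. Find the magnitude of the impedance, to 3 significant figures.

44800 Ω

ω = 2πf = 342400 rad/s
X_L = ωL = 3420 Ω
X_C = 1/(ωC) = 48000 Ω
Net reactance X = X_L − X_C = -44500 Ω
Z = 4800 − j44500 Ω
|Z| = √(4800² + 44500²) = 44800 Ω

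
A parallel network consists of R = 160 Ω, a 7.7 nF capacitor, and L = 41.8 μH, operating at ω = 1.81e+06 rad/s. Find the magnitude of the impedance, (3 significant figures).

X_L = ωL = 75.7 Ω
X_C = 1/(ωC) = 71.8 Ω
Parallel: admittances add. Y = 1/R + 1/(jωL) + jωC
Y = (0.00625 + j0.000720) S
|Y| = 0.00629 S → |Z| = 1/|Y| = 159 Ω, ∠Z = −∠Y = -6.57°

159 Ω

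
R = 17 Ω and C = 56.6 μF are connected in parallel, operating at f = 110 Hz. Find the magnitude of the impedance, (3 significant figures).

14.2 Ω

ω = 2πf = 691.2 rad/s
X_C = 1/(ωC) = 25.6 Ω
Parallel: admittances add. Y = 1/R + jωC
Y = (0.0588 + j0.0391) S
|Y| = 0.0706 S → |Z| = 1/|Y| = 14.2 Ω, ∠Z = −∠Y = -33.6°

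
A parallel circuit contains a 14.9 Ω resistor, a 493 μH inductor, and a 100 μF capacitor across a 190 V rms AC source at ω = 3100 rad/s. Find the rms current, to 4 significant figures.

X_L = ωL = 1.528 Ω
X_C = 1/(ωC) = 3.226 Ω
Parallel: admittances add. Y = 1/R + 1/(jωL) + jωC
Y = (0.06711 − j0.3443) S
|Y| = 0.3508 S → |Z| = 1/|Y| = 2.851 Ω, ∠Z = −∠Y = 78.97°
I = V/|Z| = 190/2.851 = 66.65 A

66.65 A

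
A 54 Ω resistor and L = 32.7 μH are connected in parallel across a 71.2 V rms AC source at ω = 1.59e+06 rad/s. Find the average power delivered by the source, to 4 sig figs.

93.88 W

X_L = ωL = 51.99 Ω
Parallel: admittances add. Y = 1/R + 1/(jωL)
Y = (0.01852 − j0.01923) S
|Y| = 0.02670 S → |Z| = 1/|Y| = 37.45 Ω, ∠Z = −∠Y = 46.08°
I = V/|Z| = 1.901 A
P = VI cos φ = 71.2 × 1.901 × cos(46.08°) = 93.88 W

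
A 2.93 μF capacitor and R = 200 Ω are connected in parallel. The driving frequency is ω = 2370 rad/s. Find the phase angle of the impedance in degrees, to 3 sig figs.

-54.2°

X_C = 1/(ωC) = 144 Ω
Parallel: admittances add. Y = 1/R + jωC
Y = (0.00500 + j0.00694) S
|Y| = 0.00856 S → |Z| = 1/|Y| = 117 Ω, ∠Z = −∠Y = -54.2°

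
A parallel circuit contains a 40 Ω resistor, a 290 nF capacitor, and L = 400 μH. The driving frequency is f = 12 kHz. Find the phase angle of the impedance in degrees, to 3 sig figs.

ω = 2πf = 75400 rad/s
X_L = ωL = 30.2 Ω
X_C = 1/(ωC) = 45.7 Ω
Parallel: admittances add. Y = 1/R + 1/(jωL) + jωC
Y = (0.0250 − j0.0113) S
|Y| = 0.0274 S → |Z| = 1/|Y| = 36.5 Ω, ∠Z = −∠Y = 24.3°

24.3°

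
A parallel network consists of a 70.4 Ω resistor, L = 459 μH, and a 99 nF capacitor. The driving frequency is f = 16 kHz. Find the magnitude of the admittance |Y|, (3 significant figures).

18.4 mS

ω = 2πf = 100500 rad/s
X_L = ωL = 46.1 Ω
X_C = 1/(ωC) = 100 Ω
Parallel: admittances add. Y = 1/R + 1/(jωL) + jωC
Y = (0.0142 − j0.0117) S
|Y| = 0.0184 S → |Z| = 1/|Y| = 54.3 Ω, ∠Z = −∠Y = 39.5°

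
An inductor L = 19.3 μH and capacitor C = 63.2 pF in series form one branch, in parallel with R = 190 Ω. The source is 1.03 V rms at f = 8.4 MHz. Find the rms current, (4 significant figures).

5.607 mA

ω = 2πf = 5.278e+07 rad/s
X_L = ωL = 1019 Ω
X_C = 1/(ωC) = 299.8 Ω
Branch 1: Z₁ = R = 190.0 Ω
Branch 2 (series LC): Z₂ = j(X_L − X_C) = j718.8 Ω
Parallel: Z = Z₁Z₂/(Z₁+Z₂), |Z| = 183.7 Ω, ∠Z = 14.81°
I = V/|Z| = 1.03/183.7 = 5.607 mA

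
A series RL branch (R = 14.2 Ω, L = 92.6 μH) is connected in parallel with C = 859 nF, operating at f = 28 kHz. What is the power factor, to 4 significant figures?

0.2530

ω = 2πf = 175900 rad/s
X_L = ωL = 16.29 Ω
X_C = 1/(ωC) = 6.617 Ω
Branch 1 (R+jX_L): Z₁ = 14.20 + j16.29 Ω, |Z₁| = 21.61 Ω
Branch 2 (−jX_C): Z₂ = −j6.617 Ω
Parallel: Z = Z₁Z₂/(Z₁+Z₂), |Z| = 8.323 Ω, ∠Z = -75.34°
cos φ = cos(-75.34°) = 0.2530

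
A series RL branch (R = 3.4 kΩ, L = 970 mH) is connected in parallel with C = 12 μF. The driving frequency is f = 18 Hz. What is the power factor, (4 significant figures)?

ω = 2πf = 113.1 rad/s
X_L = ωL = 109.7 Ω
X_C = 1/(ωC) = 736.8 Ω
Branch 1 (R+jX_L): Z₁ = 3400 + j109.7 Ω, |Z₁| = 3402 Ω
Branch 2 (−jX_C): Z₂ = −j736.8 Ω
Parallel: Z = Z₁Z₂/(Z₁+Z₂), |Z| = 725.0 Ω, ∠Z = -77.70°
cos φ = cos(-77.70°) = 0.2130

0.2130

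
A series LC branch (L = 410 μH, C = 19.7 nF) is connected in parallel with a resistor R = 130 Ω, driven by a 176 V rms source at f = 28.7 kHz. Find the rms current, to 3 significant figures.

ω = 2πf = 180300 rad/s
X_L = ωL = 73.9 Ω
X_C = 1/(ωC) = 281 Ω
Branch 1: Z₁ = R = 130 Ω
Branch 2 (series LC): Z₂ = j(X_L − X_C) = −j208 Ω
Parallel: Z = Z₁Z₂/(Z₁+Z₂), |Z| = 110 Ω, ∠Z = -32.1°
I = V/|Z| = 176/110 = 1.60 A

1.60 A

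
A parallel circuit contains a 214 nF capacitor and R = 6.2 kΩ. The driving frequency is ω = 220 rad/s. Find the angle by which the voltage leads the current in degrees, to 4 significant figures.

X_C = 1/(ωC) = 21240 Ω
Parallel: admittances add. Y = 1/R + jωC
Y = (0.0001613 + j4.708e-05) S
|Y| = 0.0001680 S → |Z| = 1/|Y| = 5952 Ω, ∠Z = −∠Y = -16.27°

-16.27°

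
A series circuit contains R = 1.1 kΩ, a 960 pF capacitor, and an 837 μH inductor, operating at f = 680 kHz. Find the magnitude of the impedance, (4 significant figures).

3509 Ω

ω = 2πf = 4.273e+06 rad/s
X_L = ωL = 3576 Ω
X_C = 1/(ωC) = 243.8 Ω
Net reactance X = X_L − X_C = 3332 Ω
Z = 1100 + j3332 Ω
|Z| = √(1100² + 3332²) = 3509 Ω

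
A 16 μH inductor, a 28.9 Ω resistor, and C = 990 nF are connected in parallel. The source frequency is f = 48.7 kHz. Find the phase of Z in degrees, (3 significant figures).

ω = 2πf = 306000 rad/s
X_L = ωL = 4.90 Ω
X_C = 1/(ωC) = 3.30 Ω
Parallel: admittances add. Y = 1/R + 1/(jωL) + jωC
Y = (0.0346 + j0.0987) S
|Y| = 0.105 S → |Z| = 1/|Y| = 9.56 Ω, ∠Z = −∠Y = -70.7°

-70.7°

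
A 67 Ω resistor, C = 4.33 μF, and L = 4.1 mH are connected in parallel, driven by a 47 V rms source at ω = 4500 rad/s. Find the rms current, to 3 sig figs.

1.78 A

X_L = ωL = 18.5 Ω
X_C = 1/(ωC) = 51.3 Ω
Parallel: admittances add. Y = 1/R + 1/(jωL) + jωC
Y = (0.0149 − j0.0347) S
|Y| = 0.0378 S → |Z| = 1/|Y| = 26.5 Ω, ∠Z = −∠Y = 66.7°
I = V/|Z| = 47/26.5 = 1.78 A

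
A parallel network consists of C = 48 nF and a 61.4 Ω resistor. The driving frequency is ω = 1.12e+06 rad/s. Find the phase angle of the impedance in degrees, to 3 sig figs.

-73.1°

X_C = 1/(ωC) = 18.6 Ω
Parallel: admittances add. Y = 1/R + jωC
Y = (0.0163 + j0.0538) S
|Y| = 0.0562 S → |Z| = 1/|Y| = 17.8 Ω, ∠Z = −∠Y = -73.1°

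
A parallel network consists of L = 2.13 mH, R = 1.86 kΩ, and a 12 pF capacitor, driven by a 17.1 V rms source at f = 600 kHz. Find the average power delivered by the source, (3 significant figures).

157 mW

ω = 2πf = 3.77e+06 rad/s
X_L = ωL = 8030 Ω
X_C = 1/(ωC) = 22100 Ω
Parallel: admittances add. Y = 1/R + 1/(jωL) + jωC
Y = (0.000538 − j7.93e-05) S
|Y| = 0.000543 S → |Z| = 1/|Y| = 1840 Ω, ∠Z = −∠Y = 8.39°
I = V/|Z| = 9.29 mA
P = VI cos φ = 17.1 × 0.00929 × cos(8.39°) = 157 mW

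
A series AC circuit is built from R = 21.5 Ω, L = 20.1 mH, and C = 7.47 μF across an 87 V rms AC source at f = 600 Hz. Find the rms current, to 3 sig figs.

1.91 A

ω = 2πf = 3770 rad/s
X_L = ωL = 75.8 Ω
X_C = 1/(ωC) = 35.5 Ω
Net reactance X = X_L − X_C = 40.3 Ω
Z = 21.5 + j40.3 Ω
|Z| = √(21.5² + 40.3²) = 45.6 Ω
I = V/|Z| = 87/45.6 = 1.91 A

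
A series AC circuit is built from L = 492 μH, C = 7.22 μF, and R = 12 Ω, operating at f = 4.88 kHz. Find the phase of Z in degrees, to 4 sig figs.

ω = 2πf = 30660 rad/s
X_L = ωL = 15.09 Ω
X_C = 1/(ωC) = 4.517 Ω
Net reactance X = X_L − X_C = 10.57 Ω
Z = 12.00 + j10.57 Ω
|Z| = √(12.00² + 10.57²) = 15.99 Ω
∠Z = arctan(10.57/12.00) = 41.37°

41.37°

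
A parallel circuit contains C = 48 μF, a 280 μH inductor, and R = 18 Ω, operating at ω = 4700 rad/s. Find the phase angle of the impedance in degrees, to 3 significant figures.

84.1°

X_L = ωL = 1.32 Ω
X_C = 1/(ωC) = 4.43 Ω
Parallel: admittances add. Y = 1/R + 1/(jωL) + jωC
Y = (0.0556 − j0.534) S
|Y| = 0.537 S → |Z| = 1/|Y| = 1.86 Ω, ∠Z = −∠Y = 84.1°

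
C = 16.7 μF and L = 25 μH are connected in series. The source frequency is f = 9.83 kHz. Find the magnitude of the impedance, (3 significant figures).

ω = 2πf = 61760 rad/s
X_L = ωL = 1.54 Ω
X_C = 1/(ωC) = 0.970 Ω
Net reactance X = X_L − X_C = 0.575 Ω
Z = j0.575 Ω
|Z| = √(0² + 0.575²) = 0.575 Ω

0.575 Ω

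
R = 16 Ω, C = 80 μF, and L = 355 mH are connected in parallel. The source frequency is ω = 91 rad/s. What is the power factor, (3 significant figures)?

X_L = ωL = 32.3 Ω
X_C = 1/(ωC) = 137 Ω
Parallel: admittances add. Y = 1/R + 1/(jωL) + jωC
Y = (0.0625 − j0.0237) S
|Y| = 0.0668 S → |Z| = 1/|Y| = 15.0 Ω, ∠Z = −∠Y = 20.7°
cos φ = cos(20.7°) = 0.935

0.935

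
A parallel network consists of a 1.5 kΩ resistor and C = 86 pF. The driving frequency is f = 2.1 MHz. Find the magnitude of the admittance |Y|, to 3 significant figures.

ω = 2πf = 1.319e+07 rad/s
X_C = 1/(ωC) = 881 Ω
Parallel: admittances add. Y = 1/R + jωC
Y = (0.000667 + j0.00113) S
|Y| = 0.00132 S → |Z| = 1/|Y| = 760 Ω, ∠Z = −∠Y = -59.6°

1.32 mS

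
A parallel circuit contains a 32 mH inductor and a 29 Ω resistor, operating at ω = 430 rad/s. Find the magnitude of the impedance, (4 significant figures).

12.43 Ω

X_L = ωL = 13.76 Ω
Parallel: admittances add. Y = 1/R + 1/(jωL)
Y = (0.03448 − j0.07267) S
|Y| = 0.08044 S → |Z| = 1/|Y| = 12.43 Ω, ∠Z = −∠Y = 64.62°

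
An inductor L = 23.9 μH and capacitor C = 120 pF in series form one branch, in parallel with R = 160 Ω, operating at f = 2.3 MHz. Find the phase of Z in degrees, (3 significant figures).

ω = 2πf = 1.445e+07 rad/s
X_L = ωL = 345 Ω
X_C = 1/(ωC) = 577 Ω
Branch 1: Z₁ = R = 160 Ω
Branch 2 (series LC): Z₂ = j(X_L − X_C) = −j231 Ω
Parallel: Z = Z₁Z₂/(Z₁+Z₂), |Z| = 132 Ω, ∠Z = -34.7°

-34.7°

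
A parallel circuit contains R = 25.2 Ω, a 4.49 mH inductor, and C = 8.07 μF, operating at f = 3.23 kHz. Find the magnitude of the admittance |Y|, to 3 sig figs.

158 mS

ω = 2πf = 20290 rad/s
X_L = ωL = 91.1 Ω
X_C = 1/(ωC) = 6.11 Ω
Parallel: admittances add. Y = 1/R + 1/(jωL) + jωC
Y = (0.0397 + j0.153) S
|Y| = 0.158 S → |Z| = 1/|Y| = 6.33 Ω, ∠Z = −∠Y = -75.4°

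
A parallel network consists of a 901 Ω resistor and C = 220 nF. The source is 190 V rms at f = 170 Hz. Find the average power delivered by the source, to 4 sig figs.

40.07 W

ω = 2πf = 1068 rad/s
X_C = 1/(ωC) = 4255 Ω
Parallel: admittances add. Y = 1/R + jωC
Y = (0.001110 + j0.0002350) S
|Y| = 0.001134 S → |Z| = 1/|Y| = 881.5 Ω, ∠Z = −∠Y = -11.95°
I = V/|Z| = 215.6 mA
P = VI cos φ = 190 × 0.2156 × cos(-11.95°) = 40.07 W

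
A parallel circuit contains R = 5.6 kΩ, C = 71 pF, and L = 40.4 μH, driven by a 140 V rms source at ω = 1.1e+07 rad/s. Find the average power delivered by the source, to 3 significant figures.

X_L = ωL = 444 Ω
X_C = 1/(ωC) = 1280 Ω
Parallel: admittances add. Y = 1/R + 1/(jωL) + jωC
Y = (0.000179 − j0.00147) S
|Y| = 0.00148 S → |Z| = 1/|Y| = 676 Ω, ∠Z = −∠Y = 83.1°
I = V/|Z| = 207 mA
P = VI cos φ = 140 × 0.207 × cos(83.1°) = 3.50 W

3.50 W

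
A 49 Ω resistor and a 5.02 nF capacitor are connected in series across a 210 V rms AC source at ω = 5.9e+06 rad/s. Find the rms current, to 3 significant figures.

X_C = 1/(ωC) = 33.8 Ω
Z = 49.0 − j33.8 Ω
|Z| = √(49.0² + 33.8²) = 59.5 Ω
I = V/|Z| = 210/59.5 = 3.53 A

3.53 A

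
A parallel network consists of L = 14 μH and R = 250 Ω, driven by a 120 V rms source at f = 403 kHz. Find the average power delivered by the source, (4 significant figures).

57.60 W

ω = 2πf = 2.532e+06 rad/s
X_L = ωL = 35.45 Ω
Parallel: admittances add. Y = 1/R + 1/(jωL)
Y = (0.004000 − j0.02821) S
|Y| = 0.02849 S → |Z| = 1/|Y| = 35.10 Ω, ∠Z = −∠Y = 81.93°
I = V/|Z| = 3.419 A
P = VI cos φ = 120 × 3.419 × cos(81.93°) = 57.60 W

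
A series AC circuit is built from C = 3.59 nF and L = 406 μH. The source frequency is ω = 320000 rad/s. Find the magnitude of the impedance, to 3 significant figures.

741 Ω

X_L = ωL = 130 Ω
X_C = 1/(ωC) = 870 Ω
Net reactance X = X_L − X_C = -741 Ω
Z = − j741 Ω
|Z| = √(0² + 741²) = 741 Ω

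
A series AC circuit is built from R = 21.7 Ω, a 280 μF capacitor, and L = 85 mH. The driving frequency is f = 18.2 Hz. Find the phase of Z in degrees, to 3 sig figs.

-44.7°

ω = 2πf = 114.4 rad/s
X_L = ωL = 9.72 Ω
X_C = 1/(ωC) = 31.2 Ω
Net reactance X = X_L − X_C = -21.5 Ω
Z = 21.7 − j21.5 Ω
|Z| = √(21.7² + 21.5²) = 30.6 Ω
∠Z = arctan(-21.5/21.7) = -44.7°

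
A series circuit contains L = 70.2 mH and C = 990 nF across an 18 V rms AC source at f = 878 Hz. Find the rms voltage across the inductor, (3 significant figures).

ω = 2πf = 5517 rad/s
X_L = ωL = 387 Ω
X_C = 1/(ωC) = 183 Ω
Net reactance X = X_L − X_C = 204 Ω
Z = j204 Ω
|Z| = √(0² + 204²) = 204 Ω
I = V/|Z| = 88.2 mA
V_L = I·|Z_L| = 0.0882 × 387 = 34.1 V

34.1 V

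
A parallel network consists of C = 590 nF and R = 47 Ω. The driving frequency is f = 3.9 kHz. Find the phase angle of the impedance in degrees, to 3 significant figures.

ω = 2πf = 24500 rad/s
X_C = 1/(ωC) = 69.2 Ω
Parallel: admittances add. Y = 1/R + jωC
Y = (0.0213 + j0.0145) S
|Y| = 0.0257 S → |Z| = 1/|Y| = 38.9 Ω, ∠Z = −∠Y = -34.2°

-34.2°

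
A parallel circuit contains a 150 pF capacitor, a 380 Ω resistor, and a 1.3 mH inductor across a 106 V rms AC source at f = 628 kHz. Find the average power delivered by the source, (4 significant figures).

ω = 2πf = 3.946e+06 rad/s
X_L = ωL = 5130 Ω
X_C = 1/(ωC) = 1690 Ω
Parallel: admittances add. Y = 1/R + 1/(jωL) + jωC
Y = (0.002632 + j0.0003969) S
|Y| = 0.002661 S → |Z| = 1/|Y| = 375.7 Ω, ∠Z = −∠Y = -8.577°
I = V/|Z| = 282.1 mA
P = VI cos φ = 106 × 0.2821 × cos(-8.577°) = 29.57 W

29.57 W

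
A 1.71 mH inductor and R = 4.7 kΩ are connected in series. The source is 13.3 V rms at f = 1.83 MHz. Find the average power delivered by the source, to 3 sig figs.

2.03 mW

ω = 2πf = 1.15e+07 rad/s
X_L = ωL = 19700 Ω
Z = 4700 + j19700 Ω
|Z| = √(4700² + 19700²) = 20200 Ω
∠Z = arctan(19700/4700) = 76.6°
I = V/|Z| = 658 μA
P = VI cos φ = 13.3 × 0.000658 × cos(76.6°) = 2.03 mW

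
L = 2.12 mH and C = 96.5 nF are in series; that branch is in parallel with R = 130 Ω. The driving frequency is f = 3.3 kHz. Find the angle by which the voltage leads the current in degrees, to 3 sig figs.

-15.9°

ω = 2πf = 20730 rad/s
X_L = ωL = 44.0 Ω
X_C = 1/(ωC) = 500 Ω
Branch 1: Z₁ = R = 130 Ω
Branch 2 (series LC): Z₂ = j(X_L − X_C) = −j456 Ω
Parallel: Z = Z₁Z₂/(Z₁+Z₂), |Z| = 125 Ω, ∠Z = -15.9°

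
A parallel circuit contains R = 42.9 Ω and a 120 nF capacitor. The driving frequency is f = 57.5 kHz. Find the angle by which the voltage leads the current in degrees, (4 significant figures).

ω = 2πf = 361300 rad/s
X_C = 1/(ωC) = 23.07 Ω
Parallel: admittances add. Y = 1/R + jωC
Y = (0.02331 + j0.04335) S
|Y| = 0.04922 S → |Z| = 1/|Y| = 20.32 Ω, ∠Z = −∠Y = -61.73°

-61.73°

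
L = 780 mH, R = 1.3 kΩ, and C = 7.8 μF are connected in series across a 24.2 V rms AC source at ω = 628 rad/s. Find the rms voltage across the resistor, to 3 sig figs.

X_L = ωL = 490 Ω
X_C = 1/(ωC) = 204 Ω
Net reactance X = X_L − X_C = 286 Ω
Z = 1300 + j286 Ω
|Z| = √(1300² + 286²) = 1330 Ω
I = V/|Z| = 18.2 mA
V_R = I·|Z_R| = 0.0182 × 1300 = 23.6 V

23.6 V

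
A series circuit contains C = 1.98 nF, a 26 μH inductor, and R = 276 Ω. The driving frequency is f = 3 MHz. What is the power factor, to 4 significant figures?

ω = 2πf = 1.885e+07 rad/s
X_L = ωL = 490.1 Ω
X_C = 1/(ωC) = 26.79 Ω
Net reactance X = X_L − X_C = 463.3 Ω
Z = 276.0 + j463.3 Ω
|Z| = √(276.0² + 463.3²) = 539.3 Ω
∠Z = arctan(463.3/276.0) = 59.22°
cos φ = cos(59.22°) = 0.5118

0.5118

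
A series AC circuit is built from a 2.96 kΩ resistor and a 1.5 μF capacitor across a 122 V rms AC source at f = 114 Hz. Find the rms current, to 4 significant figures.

ω = 2πf = 716.3 rad/s
X_C = 1/(ωC) = 930.7 Ω
Z = 2960 − j930.7 Ω
|Z| = √(2960² + 930.7²) = 3103 Ω
I = V/|Z| = 122/3103 = 39.32 mA

39.32 mA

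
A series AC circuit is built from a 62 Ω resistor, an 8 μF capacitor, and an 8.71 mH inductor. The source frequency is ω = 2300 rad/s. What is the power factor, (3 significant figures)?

0.875

X_L = ωL = 20.0 Ω
X_C = 1/(ωC) = 54.3 Ω
Net reactance X = X_L − X_C = -34.3 Ω
Z = 62.0 − j34.3 Ω
|Z| = √(62.0² + 34.3²) = 70.9 Ω
∠Z = arctan(-34.3/62.0) = -29.0°
cos φ = cos(-29.0°) = 0.875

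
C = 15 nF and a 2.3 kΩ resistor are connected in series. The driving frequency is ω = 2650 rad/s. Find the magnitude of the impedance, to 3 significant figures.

X_C = 1/(ωC) = 25200 Ω
Z = 2300 − j25200 Ω
|Z| = √(2300² + 25200²) = 25300 Ω

25300 Ω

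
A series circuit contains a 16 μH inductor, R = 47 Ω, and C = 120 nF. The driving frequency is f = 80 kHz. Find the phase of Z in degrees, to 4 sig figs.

-10.29°

ω = 2πf = 502700 rad/s
X_L = ωL = 8.042 Ω
X_C = 1/(ωC) = 16.58 Ω
Net reactance X = X_L − X_C = -8.536 Ω
Z = 47.00 − j8.536 Ω
|Z| = √(47.00² + 8.536²) = 47.77 Ω
∠Z = arctan(-8.536/47.00) = -10.29°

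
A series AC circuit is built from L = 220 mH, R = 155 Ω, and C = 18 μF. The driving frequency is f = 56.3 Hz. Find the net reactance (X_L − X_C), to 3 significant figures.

-79.2 Ω

ω = 2πf = 353.7 rad/s
X_L = ωL = 77.8 Ω
X_C = 1/(ωC) = 157 Ω
X = 77.8 − 157 = -79.2 Ω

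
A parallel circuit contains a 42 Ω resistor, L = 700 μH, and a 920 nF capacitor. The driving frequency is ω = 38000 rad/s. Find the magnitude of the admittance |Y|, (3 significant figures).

X_L = ωL = 26.6 Ω
X_C = 1/(ωC) = 28.6 Ω
Parallel: admittances add. Y = 1/R + 1/(jωL) + jωC
Y = (0.0238 − j0.00263) S
|Y| = 0.0240 S → |Z| = 1/|Y| = 41.7 Ω, ∠Z = −∠Y = 6.31°

24.0 mS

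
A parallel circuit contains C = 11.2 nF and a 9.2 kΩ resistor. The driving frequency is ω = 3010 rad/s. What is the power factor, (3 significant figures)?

X_C = 1/(ωC) = 29700 Ω
Parallel: admittances add. Y = 1/R + jωC
Y = (0.000109 + j3.37e-05) S
|Y| = 0.000114 S → |Z| = 1/|Y| = 8790 Ω, ∠Z = −∠Y = -17.2°
cos φ = cos(-17.2°) = 0.955

0.955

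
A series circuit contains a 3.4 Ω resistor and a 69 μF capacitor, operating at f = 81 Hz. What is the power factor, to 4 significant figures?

0.1186

ω = 2πf = 508.9 rad/s
X_C = 1/(ωC) = 28.48 Ω
Z = 3.400 − j28.48 Ω
|Z| = √(3.400² + 28.48²) = 28.68 Ω
∠Z = arctan(-28.48/3.400) = -83.19°
cos φ = cos(-83.19°) = 0.1186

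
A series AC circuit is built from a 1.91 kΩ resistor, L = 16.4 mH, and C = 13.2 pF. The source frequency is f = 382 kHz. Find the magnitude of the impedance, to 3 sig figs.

8030 Ω

ω = 2πf = 2.4e+06 rad/s
X_L = ωL = 39400 Ω
X_C = 1/(ωC) = 31600 Ω
Net reactance X = X_L − X_C = 7800 Ω
Z = 1910 + j7800 Ω
|Z| = √(1910² + 7800²) = 8030 Ω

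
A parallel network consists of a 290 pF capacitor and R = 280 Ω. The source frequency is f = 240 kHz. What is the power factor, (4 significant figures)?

ω = 2πf = 1.508e+06 rad/s
X_C = 1/(ωC) = 2287 Ω
Parallel: admittances add. Y = 1/R + jωC
Y = (0.003571 + j0.0004373) S
|Y| = 0.003598 S → |Z| = 1/|Y| = 277.9 Ω, ∠Z = −∠Y = -6.981°
cos φ = cos(-6.981°) = 0.9926

0.9926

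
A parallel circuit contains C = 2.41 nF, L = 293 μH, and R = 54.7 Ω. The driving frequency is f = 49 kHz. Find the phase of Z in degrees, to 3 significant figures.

29.5°

ω = 2πf = 307900 rad/s
X_L = ωL = 90.2 Ω
X_C = 1/(ωC) = 1350 Ω
Parallel: admittances add. Y = 1/R + 1/(jωL) + jωC
Y = (0.0183 − j0.0103) S
|Y| = 0.0210 S → |Z| = 1/|Y| = 47.6 Ω, ∠Z = −∠Y = 29.5°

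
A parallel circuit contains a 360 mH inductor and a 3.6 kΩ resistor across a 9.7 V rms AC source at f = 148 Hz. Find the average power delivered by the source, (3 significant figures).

ω = 2πf = 929.9 rad/s
X_L = ωL = 335 Ω
Parallel: admittances add. Y = 1/R + 1/(jωL)
Y = (0.000278 − j0.00299) S
|Y| = 0.00300 S → |Z| = 1/|Y| = 333 Ω, ∠Z = −∠Y = 84.7°
I = V/|Z| = 29.1 mA
P = VI cos φ = 9.7 × 0.0291 × cos(84.7°) = 26.1 mW

26.1 mW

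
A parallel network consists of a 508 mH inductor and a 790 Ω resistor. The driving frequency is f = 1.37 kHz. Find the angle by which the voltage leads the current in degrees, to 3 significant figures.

10.2°

ω = 2πf = 8608 rad/s
X_L = ωL = 4370 Ω
Parallel: admittances add. Y = 1/R + 1/(jωL)
Y = (0.00127 − j0.000229) S
|Y| = 0.00129 S → |Z| = 1/|Y| = 777 Ω, ∠Z = −∠Y = 10.2°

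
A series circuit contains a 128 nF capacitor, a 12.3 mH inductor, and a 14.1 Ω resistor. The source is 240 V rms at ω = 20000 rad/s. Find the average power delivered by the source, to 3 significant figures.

X_L = ωL = 246 Ω
X_C = 1/(ωC) = 391 Ω
Net reactance X = X_L − X_C = -145 Ω
Z = 14.1 − j145 Ω
|Z| = √(14.1² + 145²) = 145 Ω
∠Z = arctan(-145/14.1) = -84.4°
I = V/|Z| = 1.65 A
P = VI cos φ = 240 × 1.65 × cos(-84.4°) = 38.5 W

38.5 W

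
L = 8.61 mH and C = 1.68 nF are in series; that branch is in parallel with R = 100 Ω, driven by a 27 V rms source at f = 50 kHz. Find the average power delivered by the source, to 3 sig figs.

7.29 W

ω = 2πf = 314200 rad/s
X_L = ωL = 2700 Ω
X_C = 1/(ωC) = 1890 Ω
Branch 1: Z₁ = R = 100 Ω
Branch 2 (series LC): Z₂ = j(X_L − X_C) = j810 Ω
Parallel: Z = Z₁Z₂/(Z₁+Z₂), |Z| = 99.2 Ω, ∠Z = 7.04°
I = V/|Z| = 272 mA
P = VI cos φ = 27 × 0.272 × cos(7.04°) = 7.29 W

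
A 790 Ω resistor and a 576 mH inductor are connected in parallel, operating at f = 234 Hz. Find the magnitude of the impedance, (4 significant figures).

ω = 2πf = 1470 rad/s
X_L = ωL = 846.9 Ω
Parallel: admittances add. Y = 1/R + 1/(jωL)
Y = (0.001266 − j0.001181) S
|Y| = 0.001731 S → |Z| = 1/|Y| = 577.7 Ω, ∠Z = −∠Y = 43.01°

577.7 Ω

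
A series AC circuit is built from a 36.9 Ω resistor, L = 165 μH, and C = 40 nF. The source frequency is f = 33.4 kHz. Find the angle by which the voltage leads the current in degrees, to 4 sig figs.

ω = 2πf = 209900 rad/s
X_L = ωL = 34.63 Ω
X_C = 1/(ωC) = 119.1 Ω
Net reactance X = X_L − X_C = -84.50 Ω
Z = 36.90 − j84.50 Ω
|Z| = √(36.90² + 84.50²) = 92.21 Ω
∠Z = arctan(-84.50/36.90) = -66.41°

-66.41°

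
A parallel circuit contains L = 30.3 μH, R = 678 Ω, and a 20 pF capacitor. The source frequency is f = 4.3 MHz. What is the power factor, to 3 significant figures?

0.908

ω = 2πf = 2.702e+07 rad/s
X_L = ωL = 819 Ω
X_C = 1/(ωC) = 1850 Ω
Parallel: admittances add. Y = 1/R + 1/(jωL) + jωC
Y = (0.00147 − j0.000681) S
|Y| = 0.00162 S → |Z| = 1/|Y| = 616 Ω, ∠Z = −∠Y = 24.8°
cos φ = cos(24.8°) = 0.908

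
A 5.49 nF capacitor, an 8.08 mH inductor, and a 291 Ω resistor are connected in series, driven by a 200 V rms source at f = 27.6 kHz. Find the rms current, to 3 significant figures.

ω = 2πf = 173400 rad/s
X_L = ωL = 1400 Ω
X_C = 1/(ωC) = 1050 Ω
Net reactance X = X_L − X_C = 351 Ω
Z = 291 + j351 Ω
|Z| = √(291² + 351²) = 456 Ω
I = V/|Z| = 200/456 = 439 mA

439 mA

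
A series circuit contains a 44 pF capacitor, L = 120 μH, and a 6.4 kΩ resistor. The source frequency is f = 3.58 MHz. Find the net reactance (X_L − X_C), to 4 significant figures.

1689 Ω

ω = 2πf = 2.249e+07 rad/s
X_L = ωL = 2699 Ω
X_C = 1/(ωC) = 1010 Ω
X = 2699 − 1010 = 1689 Ω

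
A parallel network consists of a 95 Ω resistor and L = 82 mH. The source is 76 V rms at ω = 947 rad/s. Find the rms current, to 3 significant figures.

X_L = ωL = 77.7 Ω
Parallel: admittances add. Y = 1/R + 1/(jωL)
Y = (0.0105 − j0.0129) S
|Y| = 0.0166 S → |Z| = 1/|Y| = 60.1 Ω, ∠Z = −∠Y = 50.7°
I = V/|Z| = 76/60.1 = 1.26 A

1.26 A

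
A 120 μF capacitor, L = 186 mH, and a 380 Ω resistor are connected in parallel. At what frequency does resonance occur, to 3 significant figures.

33.7 Hz

ω₀ = 1/√(LC) = 1/√(0.186 × 0.00012) = 211.7 rad/s
f₀ = ω₀/(2π) = 33.7 Hz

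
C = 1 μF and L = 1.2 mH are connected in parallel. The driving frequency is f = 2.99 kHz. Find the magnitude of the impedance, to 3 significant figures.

ω = 2πf = 18790 rad/s
X_L = ωL = 22.5 Ω
X_C = 1/(ωC) = 53.2 Ω
Parallel: admittances add. Y = 1/(jωL) + jωC
Y = (0 − j0.0256) S
|Y| = 0.0256 S → |Z| = 1/|Y| = 39.1 Ω, ∠Z = −∠Y = 90.0°

39.1 Ω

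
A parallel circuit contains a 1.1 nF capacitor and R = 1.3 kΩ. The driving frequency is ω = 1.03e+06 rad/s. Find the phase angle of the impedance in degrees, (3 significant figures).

-55.8°

X_C = 1/(ωC) = 883 Ω
Parallel: admittances add. Y = 1/R + jωC
Y = (0.000769 + j0.00113) S
|Y| = 0.00137 S → |Z| = 1/|Y| = 730 Ω, ∠Z = −∠Y = -55.8°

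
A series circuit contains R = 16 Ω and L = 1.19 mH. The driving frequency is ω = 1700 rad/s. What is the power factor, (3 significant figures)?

X_L = ωL = 2.02 Ω
Z = 16.0 + j2.02 Ω
|Z| = √(16.0² + 2.02²) = 16.1 Ω
∠Z = arctan(2.02/16.0) = 7.21°
cos φ = cos(7.21°) = 0.992

0.992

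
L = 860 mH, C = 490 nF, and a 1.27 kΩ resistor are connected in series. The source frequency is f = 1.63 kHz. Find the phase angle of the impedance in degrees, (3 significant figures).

81.6°

ω = 2πf = 10240 rad/s
X_L = ωL = 8810 Ω
X_C = 1/(ωC) = 199 Ω
Net reactance X = X_L − X_C = 8610 Ω
Z = 1270 + j8610 Ω
|Z| = √(1270² + 8610²) = 8700 Ω
∠Z = arctan(8610/1270) = 81.6°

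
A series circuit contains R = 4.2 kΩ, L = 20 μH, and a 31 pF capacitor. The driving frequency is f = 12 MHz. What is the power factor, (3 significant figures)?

ω = 2πf = 7.54e+07 rad/s
X_L = ωL = 1510 Ω
X_C = 1/(ωC) = 428 Ω
Net reactance X = X_L − X_C = 1080 Ω
Z = 4200 + j1080 Ω
|Z| = √(4200² + 1080²) = 4340 Ω
∠Z = arctan(1080/4200) = 14.4°
cos φ = cos(14.4°) = 0.968

0.968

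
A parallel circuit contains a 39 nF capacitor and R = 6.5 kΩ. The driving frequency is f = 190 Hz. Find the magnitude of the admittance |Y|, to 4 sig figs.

160.7 μS

ω = 2πf = 1194 rad/s
X_C = 1/(ωC) = 21480 Ω
Parallel: admittances add. Y = 1/R + jωC
Y = (0.0001538 + j4.656e-05) S
|Y| = 0.0001607 S → |Z| = 1/|Y| = 6221 Ω, ∠Z = −∠Y = -16.84°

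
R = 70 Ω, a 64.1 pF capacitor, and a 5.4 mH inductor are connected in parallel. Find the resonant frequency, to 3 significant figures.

ω₀ = 1/√(LC) = 1/√(0.0054 × 6.41e-11) = 1.7e+06 rad/s
f₀ = ω₀/(2π) = 271 kHz

271 kHz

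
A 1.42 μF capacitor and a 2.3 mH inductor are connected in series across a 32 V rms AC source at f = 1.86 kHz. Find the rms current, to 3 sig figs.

959 mA

ω = 2πf = 11690 rad/s
X_L = ωL = 26.9 Ω
X_C = 1/(ωC) = 60.3 Ω
Net reactance X = X_L − X_C = -33.4 Ω
Z = − j33.4 Ω
|Z| = √(0² + 33.4²) = 33.4 Ω
I = V/|Z| = 32/33.4 = 959 mA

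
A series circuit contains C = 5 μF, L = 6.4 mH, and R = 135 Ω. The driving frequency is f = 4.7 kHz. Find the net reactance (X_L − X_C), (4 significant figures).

ω = 2πf = 29530 rad/s
X_L = ωL = 189.0 Ω
X_C = 1/(ωC) = 6.773 Ω
X = 189.0 − 6.773 = 182.2 Ω

182.2 Ω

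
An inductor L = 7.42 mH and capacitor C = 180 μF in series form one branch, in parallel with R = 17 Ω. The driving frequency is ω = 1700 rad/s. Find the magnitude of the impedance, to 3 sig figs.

8.19 Ω

X_L = ωL = 12.6 Ω
X_C = 1/(ωC) = 3.27 Ω
Branch 1: Z₁ = R = 17.0 Ω
Branch 2 (series LC): Z₂ = j(X_L − X_C) = j9.35 Ω
Parallel: Z = Z₁Z₂/(Z₁+Z₂), |Z| = 8.19 Ω, ∠Z = 61.2°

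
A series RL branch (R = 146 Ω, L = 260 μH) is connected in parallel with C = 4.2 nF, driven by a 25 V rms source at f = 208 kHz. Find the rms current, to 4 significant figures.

ω = 2πf = 1.307e+06 rad/s
X_L = ωL = 339.8 Ω
X_C = 1/(ωC) = 182.2 Ω
Branch 1 (R+jX_L): Z₁ = 146.0 + j339.8 Ω, |Z₁| = 369.8 Ω
Branch 2 (−jX_C): Z₂ = −j182.2 Ω
Parallel: Z = Z₁Z₂/(Z₁+Z₂), |Z| = 313.6 Ω, ∠Z = -70.44°
I = V/|Z| = 25/313.6 = 79.72 mA

79.72 mA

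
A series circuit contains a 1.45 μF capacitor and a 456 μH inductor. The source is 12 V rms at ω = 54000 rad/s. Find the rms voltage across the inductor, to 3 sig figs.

24.9 V

X_L = ωL = 24.6 Ω
X_C = 1/(ωC) = 12.8 Ω
Net reactance X = X_L − X_C = 11.9 Ω
Z = j11.9 Ω
|Z| = √(0² + 11.9²) = 11.9 Ω
I = V/|Z| = 1.01 A
V_L = I·|Z_L| = 1.01 × 24.6 = 24.9 V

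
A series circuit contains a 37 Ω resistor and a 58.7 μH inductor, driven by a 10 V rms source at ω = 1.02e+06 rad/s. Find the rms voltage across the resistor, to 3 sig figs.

X_L = ωL = 59.9 Ω
Z = 37.0 + j59.9 Ω
|Z| = √(37.0² + 59.9²) = 70.4 Ω
I = V/|Z| = 142 mA
V_R = I·|Z_R| = 0.142 × 37.0 = 5.26 V

5.26 V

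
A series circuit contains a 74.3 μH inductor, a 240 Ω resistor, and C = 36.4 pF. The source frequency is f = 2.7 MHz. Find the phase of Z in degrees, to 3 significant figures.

ω = 2πf = 1.696e+07 rad/s
X_L = ωL = 1260 Ω
X_C = 1/(ωC) = 1620 Ω
Net reactance X = X_L − X_C = -359 Ω
Z = 240 − j359 Ω
|Z| = √(240² + 359²) = 432 Ω
∠Z = arctan(-359/240) = -56.2°

-56.2°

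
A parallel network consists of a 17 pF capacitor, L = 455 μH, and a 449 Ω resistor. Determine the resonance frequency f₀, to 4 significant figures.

1.810 MHz

ω₀ = 1/√(LC) = 1/√(0.000455 × 1.7e-11) = 1.137e+07 rad/s
f₀ = ω₀/(2π) = 1.810 MHz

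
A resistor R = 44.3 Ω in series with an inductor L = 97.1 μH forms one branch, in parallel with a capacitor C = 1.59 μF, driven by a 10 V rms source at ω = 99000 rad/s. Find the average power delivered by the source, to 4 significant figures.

2.156 W

X_L = ωL = 9.613 Ω
X_C = 1/(ωC) = 6.353 Ω
Branch 1 (R+jX_L): Z₁ = 44.30 + j9.613 Ω, |Z₁| = 45.33 Ω
Branch 2 (−jX_C): Z₂ = −j6.353 Ω
Parallel: Z = Z₁Z₂/(Z₁+Z₂), |Z| = 6.483 Ω, ∠Z = -81.97°
I = V/|Z| = 1.542 A
P = VI cos φ = 10 × 1.542 × cos(-81.97°) = 2.156 W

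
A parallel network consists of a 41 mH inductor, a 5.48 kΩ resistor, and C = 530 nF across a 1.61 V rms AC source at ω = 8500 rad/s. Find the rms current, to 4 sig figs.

X_L = ωL = 348.5 Ω
X_C = 1/(ωC) = 222.0 Ω
Parallel: admittances add. Y = 1/R + 1/(jωL) + jωC
Y = (0.0001825 + j0.001636) S
|Y| = 0.001646 S → |Z| = 1/|Y| = 607.6 Ω, ∠Z = −∠Y = -83.63°
I = V/|Z| = 1.61/607.6 = 2.650 mA

2.650 mA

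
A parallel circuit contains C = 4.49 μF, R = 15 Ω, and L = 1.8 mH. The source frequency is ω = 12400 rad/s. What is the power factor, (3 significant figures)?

0.987

X_L = ωL = 22.3 Ω
X_C = 1/(ωC) = 18.0 Ω
Parallel: admittances add. Y = 1/R + 1/(jωL) + jωC
Y = (0.0667 + j0.0109) S
|Y| = 0.0675 S → |Z| = 1/|Y| = 14.8 Ω, ∠Z = −∠Y = -9.26°
cos φ = cos(-9.26°) = 0.987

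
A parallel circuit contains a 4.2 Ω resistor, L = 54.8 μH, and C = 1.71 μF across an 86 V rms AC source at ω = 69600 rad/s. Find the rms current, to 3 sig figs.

X_L = ωL = 3.81 Ω
X_C = 1/(ωC) = 8.40 Ω
Parallel: admittances add. Y = 1/R + 1/(jωL) + jωC
Y = (0.238 − j0.143) S
|Y| = 0.278 S → |Z| = 1/|Y| = 3.60 Ω, ∠Z = −∠Y = 31.0°
I = V/|Z| = 86/3.60 = 23.9 A

23.9 A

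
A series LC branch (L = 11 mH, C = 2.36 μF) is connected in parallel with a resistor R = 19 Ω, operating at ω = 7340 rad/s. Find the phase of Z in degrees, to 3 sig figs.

39.5°

X_L = ωL = 80.7 Ω
X_C = 1/(ωC) = 57.7 Ω
Branch 1: Z₁ = R = 19.0 Ω
Branch 2 (series LC): Z₂ = j(X_L − X_C) = j23.0 Ω
Parallel: Z = Z₁Z₂/(Z₁+Z₂), |Z| = 14.7 Ω, ∠Z = 39.5°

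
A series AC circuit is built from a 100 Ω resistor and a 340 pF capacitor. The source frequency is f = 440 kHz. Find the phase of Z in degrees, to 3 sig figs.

ω = 2πf = 2.765e+06 rad/s
X_C = 1/(ωC) = 1060 Ω
Z = 100 − j1060 Ω
|Z| = √(100² + 1060²) = 1070 Ω
∠Z = arctan(-1060/100) = -84.6°

-84.6°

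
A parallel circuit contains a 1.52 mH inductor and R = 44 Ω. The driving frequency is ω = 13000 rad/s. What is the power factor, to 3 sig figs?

0.410

X_L = ωL = 19.8 Ω
Parallel: admittances add. Y = 1/R + 1/(jωL)
Y = (0.0227 − j0.0506) S
|Y| = 0.0555 S → |Z| = 1/|Y| = 18.0 Ω, ∠Z = −∠Y = 65.8°
cos φ = cos(65.8°) = 0.410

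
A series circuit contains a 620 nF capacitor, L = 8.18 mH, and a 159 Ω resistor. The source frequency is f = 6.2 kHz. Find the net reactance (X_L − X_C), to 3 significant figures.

277 Ω

ω = 2πf = 38960 rad/s
X_L = ωL = 319 Ω
X_C = 1/(ωC) = 41.4 Ω
X = 319 − 41.4 = 277 Ω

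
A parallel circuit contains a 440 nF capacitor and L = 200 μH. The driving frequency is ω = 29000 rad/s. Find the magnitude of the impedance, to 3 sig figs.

6.26 Ω

X_L = ωL = 5.80 Ω
X_C = 1/(ωC) = 78.4 Ω
Parallel: admittances add. Y = 1/(jωL) + jωC
Y = (0 − j0.160) S
|Y| = 0.160 S → |Z| = 1/|Y| = 6.26 Ω, ∠Z = −∠Y = 90.0°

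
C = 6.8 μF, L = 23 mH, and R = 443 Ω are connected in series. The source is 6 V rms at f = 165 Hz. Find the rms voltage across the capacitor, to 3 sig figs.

ω = 2πf = 1037 rad/s
X_L = ωL = 23.8 Ω
X_C = 1/(ωC) = 142 Ω
Net reactance X = X_L − X_C = -118 Ω
Z = 443 − j118 Ω
|Z| = √(443² + 118²) = 458 Ω
I = V/|Z| = 13.1 mA
V_C = I·|Z_C| = 0.0131 × 142 = 1.86 V

1.86 V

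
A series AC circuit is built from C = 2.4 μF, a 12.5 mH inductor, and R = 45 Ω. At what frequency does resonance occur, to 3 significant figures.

ω₀ = 1/√(LC) = 1/√(0.0125 × 2.4e-06) = 5774 rad/s
f₀ = ω₀/(2π) = 919 Hz

919 Hz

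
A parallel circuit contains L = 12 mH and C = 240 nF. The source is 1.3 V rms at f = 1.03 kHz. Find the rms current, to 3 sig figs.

ω = 2πf = 6472 rad/s
X_L = ωL = 77.7 Ω
X_C = 1/(ωC) = 644 Ω
Parallel: admittances add. Y = 1/(jωL) + jωC
Y = (0 − j0.0113) S
|Y| = 0.0113 S → |Z| = 1/|Y| = 88.3 Ω, ∠Z = −∠Y = 90.0°
I = V/|Z| = 1.3/88.3 = 14.7 mA

14.7 mA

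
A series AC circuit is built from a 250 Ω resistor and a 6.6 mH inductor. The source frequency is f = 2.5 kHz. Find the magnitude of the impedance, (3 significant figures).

271 Ω

ω = 2πf = 15710 rad/s
X_L = ωL = 104 Ω
Z = 250 + j104 Ω
|Z| = √(250² + 104²) = 271 Ω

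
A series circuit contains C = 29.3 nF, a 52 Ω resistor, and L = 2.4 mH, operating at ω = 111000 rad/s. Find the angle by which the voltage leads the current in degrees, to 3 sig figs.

X_L = ωL = 266 Ω
X_C = 1/(ωC) = 307 Ω
Net reactance X = X_L − X_C = -41.1 Ω
Z = 52.0 − j41.1 Ω
|Z| = √(52.0² + 41.1²) = 66.3 Ω
∠Z = arctan(-41.1/52.0) = -38.3°

-38.3°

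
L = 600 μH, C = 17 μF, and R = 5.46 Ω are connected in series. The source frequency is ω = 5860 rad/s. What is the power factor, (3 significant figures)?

X_L = ωL = 3.52 Ω
X_C = 1/(ωC) = 10.0 Ω
Net reactance X = X_L − X_C = -6.52 Ω
Z = 5.46 − j6.52 Ω
|Z| = √(5.46² + 6.52²) = 8.51 Ω
∠Z = arctan(-6.52/5.46) = -50.1°
cos φ = cos(-50.1°) = 0.642

0.642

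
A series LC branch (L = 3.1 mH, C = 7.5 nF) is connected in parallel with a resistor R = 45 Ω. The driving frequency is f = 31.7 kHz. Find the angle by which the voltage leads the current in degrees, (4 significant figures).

ω = 2πf = 199200 rad/s
X_L = ωL = 617.4 Ω
X_C = 1/(ωC) = 669.4 Ω
Branch 1: Z₁ = R = 45.00 Ω
Branch 2 (series LC): Z₂ = j(X_L − X_C) = −j51.97 Ω
Parallel: Z = Z₁Z₂/(Z₁+Z₂), |Z| = 34.02 Ω, ∠Z = -40.89°

-40.89°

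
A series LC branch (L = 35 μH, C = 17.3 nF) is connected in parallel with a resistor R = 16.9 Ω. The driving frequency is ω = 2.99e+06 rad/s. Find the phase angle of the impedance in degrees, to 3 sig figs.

11.2°

X_L = ωL = 105 Ω
X_C = 1/(ωC) = 19.3 Ω
Branch 1: Z₁ = R = 16.9 Ω
Branch 2 (series LC): Z₂ = j(X_L − X_C) = j85.3 Ω
Parallel: Z = Z₁Z₂/(Z₁+Z₂), |Z| = 16.6 Ω, ∠Z = 11.2°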